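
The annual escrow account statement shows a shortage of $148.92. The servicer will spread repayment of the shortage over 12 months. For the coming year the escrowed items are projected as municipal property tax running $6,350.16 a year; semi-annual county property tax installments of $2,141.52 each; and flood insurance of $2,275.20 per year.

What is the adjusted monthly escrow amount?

Municipal property tax — $6,350.16
County property tax — $2,141.52 × 2 = $4,283.04
Flood insurance — $2,275.20
Total per year = $12,908.40
Monthly escrow = $12,908.40 ÷ 12 = $1,075.70
Shortage spread = $148.92 / 12 = $12.41/mo
New monthly escrow = $1,075.70 + $12.41 = $1,088.11

$1,088.11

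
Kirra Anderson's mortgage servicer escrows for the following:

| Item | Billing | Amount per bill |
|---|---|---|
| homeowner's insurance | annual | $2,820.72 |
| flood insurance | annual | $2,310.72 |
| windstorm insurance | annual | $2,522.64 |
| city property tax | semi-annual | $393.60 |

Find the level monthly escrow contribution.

$703.44

Homeowner's insurance = $2,820.72
Flood insurance = $2,310.72
Windstorm insurance = $2,522.64
City property tax = $393.60 × 2 = $787.20
Annual escrow total = $2,820.72 + $2,310.72 + $2,522.64 + $787.20 = $8,441.28
Base monthly escrow = $8,441.28 / 12 = $703.44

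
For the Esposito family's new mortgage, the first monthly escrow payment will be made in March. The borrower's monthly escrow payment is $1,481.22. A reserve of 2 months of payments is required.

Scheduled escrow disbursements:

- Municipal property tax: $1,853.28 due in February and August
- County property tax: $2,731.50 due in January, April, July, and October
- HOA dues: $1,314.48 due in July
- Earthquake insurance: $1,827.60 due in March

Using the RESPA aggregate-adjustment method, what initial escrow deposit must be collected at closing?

$4,559.10

Cushion = 2 × $1,481.22 = $2,962.44
Trial balance (start $0, +$1,481.22 each month, − disbursements):
  Mar: +$1,481.22 − $1,827.60 → -$346.38
  Apr: +$1,481.22 − $2,731.50 → -$1,596.66
  May: +$1,481.22 → -$115.44
  Jun: +$1,481.22 → $1,365.78
  Jul: +$1,481.22 − $4,045.98 → -$1,198.98
  Aug: +$1,481.22 − $1,853.28 → -$1,571.04
  Sep: +$1,481.22 → -$89.82
  Oct: +$1,481.22 − $2,731.50 → -$1,340.10
  Nov: +$1,481.22 → $141.12
  Dec: +$1,481.22 → $1,622.34
  Jan: +$1,481.22 − $2,731.50 → $372.06
  Feb: +$1,481.22 − $1,853.28 → $0.00
Lowest trial balance = -$1,596.66 (Apr)
Initial deposit = cushion − low point = $2,962.44 − (-$1,596.66) = $4,559.10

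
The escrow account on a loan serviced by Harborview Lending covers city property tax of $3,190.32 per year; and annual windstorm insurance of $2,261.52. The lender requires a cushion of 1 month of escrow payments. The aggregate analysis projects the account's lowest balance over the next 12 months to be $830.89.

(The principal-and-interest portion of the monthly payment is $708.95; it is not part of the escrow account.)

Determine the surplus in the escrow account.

City property tax = $3,190.32
Windstorm insurance = $2,261.52
Annual escrow total = $3,190.32 + $2,261.52 = $5,451.84
Base monthly escrow = $5,451.84 / 12 = $454.32
Cushion = 1 × $454.32 = $454.32
Surplus = $830.89 − $454.32 = $376.57

$376.57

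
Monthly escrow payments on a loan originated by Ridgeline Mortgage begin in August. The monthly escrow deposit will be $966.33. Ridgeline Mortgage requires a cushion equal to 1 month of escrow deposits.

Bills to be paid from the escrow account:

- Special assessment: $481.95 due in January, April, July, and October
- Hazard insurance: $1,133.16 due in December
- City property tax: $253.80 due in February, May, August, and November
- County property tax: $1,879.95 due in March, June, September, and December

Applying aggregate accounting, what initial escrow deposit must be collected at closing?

$2,017.29

Cushion = 1 × $966.33 = $966.33
Trial balance (start $0, +$966.33 each month, − disbursements):
  Aug: +$966.33 − $253.80 → $712.53
  Sep: +$966.33 − $1,879.95 → -$201.09
  Oct: +$966.33 − $481.95 → $283.29
  Nov: +$966.33 − $253.80 → $995.82
  Dec: +$966.33 − $3,013.11 → -$1,050.96
  Jan: +$966.33 − $481.95 → -$566.58
  Feb: +$966.33 − $253.80 → $145.95
  Mar: +$966.33 − $1,879.95 → -$767.67
  Apr: +$966.33 − $481.95 → -$283.29
  May: +$966.33 − $253.80 → $429.24
  Jun: +$966.33 − $1,879.95 → -$484.38
  Jul: +$966.33 − $481.95 → $0.00
Lowest trial balance = -$1,050.96 (Dec)
Initial deposit = cushion − low point = $966.33 − (-$1,050.96) = $2,017.29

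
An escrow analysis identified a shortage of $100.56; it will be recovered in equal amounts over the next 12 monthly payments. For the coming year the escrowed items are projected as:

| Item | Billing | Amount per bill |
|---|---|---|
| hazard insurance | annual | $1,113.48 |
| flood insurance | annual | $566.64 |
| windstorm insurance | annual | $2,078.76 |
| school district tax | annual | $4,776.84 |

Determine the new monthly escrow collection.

Hazard insurance: $1,113.48
Flood insurance: $566.64
Windstorm insurance: $2,078.76
School district tax: $4,776.84
Annual escrow total = $8,535.72
Monthly escrow = $8,535.72 / 12 = $711.31
Shortage per month = $100.56 ÷ 12 = $8.38
Adjusted monthly = $711.31 + $8.38 = $719.69

$719.69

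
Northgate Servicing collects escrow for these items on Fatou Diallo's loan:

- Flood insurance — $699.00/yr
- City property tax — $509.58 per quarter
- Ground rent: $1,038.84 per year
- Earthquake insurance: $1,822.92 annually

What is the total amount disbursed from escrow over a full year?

Flood insurance: $699.00 annually
City property tax: $509.58 × 4 = $2,038.32 annually
Ground rent: $1,038.84 annually
Earthquake insurance: $1,822.92 annually
Total annual escrow = $699.00 + $2,038.32 + $1,038.84 + $1,822.92 = $5,599.08

$5,599.08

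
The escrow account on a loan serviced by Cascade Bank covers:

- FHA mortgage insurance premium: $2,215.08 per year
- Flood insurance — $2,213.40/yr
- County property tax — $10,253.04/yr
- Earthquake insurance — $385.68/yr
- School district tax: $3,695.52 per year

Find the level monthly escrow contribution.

$1,563.56

FHA mortgage insurance premium — $2,215.08 annually
Flood insurance — $2,213.40 annually
County property tax — $10,253.04 annually
Earthquake insurance — $385.68 annually
School district tax — $3,695.52 annually
Total per year = $2,215.08 + $2,213.40 + $10,253.04 + $385.68 + $3,695.52 = $18,762.72
Monthly escrow = $18,762.72 / 12 = $1,563.56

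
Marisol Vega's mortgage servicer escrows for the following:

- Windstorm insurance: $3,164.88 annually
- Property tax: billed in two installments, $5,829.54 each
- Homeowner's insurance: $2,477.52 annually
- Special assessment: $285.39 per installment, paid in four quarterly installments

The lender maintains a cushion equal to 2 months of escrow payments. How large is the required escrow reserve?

Windstorm insurance = $3,164.88 per year
Property tax = $5,829.54 × 2 = $11,659.08 per year
Homeowner's insurance = $2,477.52 per year
Special assessment = $285.39 × 4 = $1,141.56 per year
Total annual escrow = $18,443.04
Monthly escrow = $18,443.04 / 12 = $1,536.92
Required cushion = 2 × $1,536.92 = $3,073.84

$3,073.84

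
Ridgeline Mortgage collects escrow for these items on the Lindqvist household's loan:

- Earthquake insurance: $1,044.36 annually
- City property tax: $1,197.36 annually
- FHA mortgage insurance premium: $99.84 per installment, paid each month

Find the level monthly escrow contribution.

$286.65

Earthquake insurance = $1,044.36
City property tax = $1,197.36
FHA mortgage insurance premium = $99.84 × 12 = $1,198.08
Yearly total = $1,044.36 + $1,197.36 + $1,198.08 = $3,439.80
Monthly = $3,439.80 / 12 = $286.65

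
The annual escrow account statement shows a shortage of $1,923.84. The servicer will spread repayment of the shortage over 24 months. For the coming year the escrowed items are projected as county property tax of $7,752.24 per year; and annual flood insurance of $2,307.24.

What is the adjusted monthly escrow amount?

$918.45

County property tax: $7,752.24/yr
Flood insurance: $2,307.24/yr
Yearly total = $7,752.24 + $2,307.24 = $10,059.48
Base monthly escrow = $10,059.48 ÷ 12 = $838.29
Shortage spread = $1,923.84 ÷ 24 = $80.16/mo
New monthly escrow = $838.29 + $80.16 = $918.45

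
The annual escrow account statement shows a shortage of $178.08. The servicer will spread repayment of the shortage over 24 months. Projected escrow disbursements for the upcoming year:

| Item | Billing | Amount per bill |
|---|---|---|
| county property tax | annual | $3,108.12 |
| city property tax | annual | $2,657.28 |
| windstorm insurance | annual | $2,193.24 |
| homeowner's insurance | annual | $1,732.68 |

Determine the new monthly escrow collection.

$815.03

County property tax — $3,108.12 per year
City property tax — $2,657.28 per year
Windstorm insurance — $2,193.24 per year
Homeowner's insurance — $1,732.68 per year
Total per year = $9,691.32
Monthly = $9,691.32 / 12 = $807.61
Shortage per month = $178.08 / 24 = $7.42
New monthly escrow = $807.61 + $7.42 = $815.03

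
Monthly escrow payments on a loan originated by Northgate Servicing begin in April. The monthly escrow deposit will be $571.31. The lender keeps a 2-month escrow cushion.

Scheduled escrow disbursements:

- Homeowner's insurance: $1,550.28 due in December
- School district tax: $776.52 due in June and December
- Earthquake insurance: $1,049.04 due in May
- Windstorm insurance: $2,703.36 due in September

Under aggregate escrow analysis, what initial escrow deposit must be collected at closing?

$2,856.55

Cushion = 2 × $571.31 = $1,142.62
Trial balance (start $0, +$571.31 each month, − disbursements):
  Apr: +$571.31 → $571.31
  May: +$571.31 − $1,049.04 → $93.58
  Jun: +$571.31 − $776.52 → -$111.63
  Jul: +$571.31 → $459.68
  Aug: +$571.31 → $1,030.99
  Sep: +$571.31 − $2,703.36 → -$1,101.06
  Oct: +$571.31 → -$529.75
  Nov: +$571.31 → $41.56
  Dec: +$571.31 − $2,326.80 → -$1,713.93
  Jan: +$571.31 → -$1,142.62
  Feb: +$571.31 → -$571.31
  Mar: +$571.31 → $0.00
Lowest trial balance = -$1,713.93 (Dec)
Initial deposit = cushion − low point = $1,142.62 − (-$1,713.93) = $2,856.55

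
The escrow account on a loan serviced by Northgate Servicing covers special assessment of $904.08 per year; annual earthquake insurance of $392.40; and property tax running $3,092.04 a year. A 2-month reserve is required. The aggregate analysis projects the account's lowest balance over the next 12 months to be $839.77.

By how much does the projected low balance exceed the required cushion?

Special assessment — $904.08 annually
Earthquake insurance — $392.40 annually
Property tax — $3,092.04 annually
Total per year = $904.08 + $392.40 + $3,092.04 = $4,388.52
Monthly escrow = $4,388.52 / 12 = $365.71
Required reserve = 2 × $365.71 = $731.42
Surplus = $839.77 − $731.42 = $108.35

$108.35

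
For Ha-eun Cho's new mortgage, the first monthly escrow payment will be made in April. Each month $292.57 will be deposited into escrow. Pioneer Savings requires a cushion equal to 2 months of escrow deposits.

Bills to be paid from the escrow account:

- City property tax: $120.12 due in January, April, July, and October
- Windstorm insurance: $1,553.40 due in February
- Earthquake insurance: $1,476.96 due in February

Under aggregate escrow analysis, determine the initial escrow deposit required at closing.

$877.71

Cushion = 2 × $292.57 = $585.14
Trial balance (start $0, +$292.57 each month, − disbursements):
  Apr: +$292.57 − $120.12 → $172.45
  May: +$292.57 → $465.02
  Jun: +$292.57 → $757.59
  Jul: +$292.57 − $120.12 → $930.04
  Aug: +$292.57 → $1,222.61
  Sep: +$292.57 → $1,515.18
  Oct: +$292.57 − $120.12 → $1,687.63
  Nov: +$292.57 → $1,980.20
  Dec: +$292.57 → $2,272.77
  Jan: +$292.57 − $120.12 → $2,445.22
  Feb: +$292.57 − $3,030.36 → -$292.57
  Mar: +$292.57 → $0.00
Lowest trial balance = -$292.57 (Feb)
Initial deposit = cushion − low point = $585.14 − (-$292.57) = $877.71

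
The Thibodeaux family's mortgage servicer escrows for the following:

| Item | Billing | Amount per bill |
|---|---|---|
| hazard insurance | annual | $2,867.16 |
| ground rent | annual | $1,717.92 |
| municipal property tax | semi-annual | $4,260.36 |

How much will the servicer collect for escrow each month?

$1,092.15

Hazard insurance = $2,867.16/yr
Ground rent = $1,717.92/yr
Municipal property tax = $4,260.36 × 2 = $8,520.72/yr
Total annual escrow = $13,105.80
Per month = $13,105.80 / 12 = $1,092.15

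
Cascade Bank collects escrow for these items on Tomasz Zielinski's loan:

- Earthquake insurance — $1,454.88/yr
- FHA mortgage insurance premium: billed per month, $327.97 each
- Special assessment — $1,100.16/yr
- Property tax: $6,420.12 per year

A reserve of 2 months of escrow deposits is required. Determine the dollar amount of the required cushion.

$2,151.80

Earthquake insurance: $1,454.88 annually
FHA mortgage insurance premium: $327.97 × 12 = $3,935.64 annually
Special assessment: $1,100.16 annually
Property tax: $6,420.12 annually
Total annual escrow = $12,910.80
Monthly escrow = $12,910.80 / 12 = $1,075.90
Reserve = 2 × $1,075.90 = $2,151.80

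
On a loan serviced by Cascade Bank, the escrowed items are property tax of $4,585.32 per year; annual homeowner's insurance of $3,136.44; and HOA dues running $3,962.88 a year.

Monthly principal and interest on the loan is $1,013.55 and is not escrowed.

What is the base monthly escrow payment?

$973.72

Property tax: $4,585.32/yr
Homeowner's insurance: $3,136.44/yr
HOA dues: $3,962.88/yr
Annual escrow total = $4,585.32 + $3,136.44 + $3,962.88 = $11,684.64
Per month = $11,684.64 ÷ 12 = $973.72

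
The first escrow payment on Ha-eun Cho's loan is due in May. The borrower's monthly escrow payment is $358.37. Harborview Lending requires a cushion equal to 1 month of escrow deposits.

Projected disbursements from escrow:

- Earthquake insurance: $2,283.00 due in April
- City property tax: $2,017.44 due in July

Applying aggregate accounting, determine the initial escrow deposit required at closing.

$1,300.70

Cushion = 1 × $358.37 = $358.37
Trial balance (start $0, +$358.37 each month, − disbursements):
  May: +$358.37 → $358.37
  Jun: +$358.37 → $716.74
  Jul: +$358.37 − $2,017.44 → -$942.33
  Aug: +$358.37 → -$583.96
  Sep: +$358.37 → -$225.59
  Oct: +$358.37 → $132.78
  Nov: +$358.37 → $491.15
  Dec: +$358.37 → $849.52
  Jan: +$358.37 → $1,207.89
  Feb: +$358.37 → $1,566.26
  Mar: +$358.37 → $1,924.63
  Apr: +$358.37 − $2,283.00 → $0.00
Lowest trial balance = -$942.33 (Jul)
Initial deposit = cushion − low point = $358.37 − (-$942.33) = $1,300.70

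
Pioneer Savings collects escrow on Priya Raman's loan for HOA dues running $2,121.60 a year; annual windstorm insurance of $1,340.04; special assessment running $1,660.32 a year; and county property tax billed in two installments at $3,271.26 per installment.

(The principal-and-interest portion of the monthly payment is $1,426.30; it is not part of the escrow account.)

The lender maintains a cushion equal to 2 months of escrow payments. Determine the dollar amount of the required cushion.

$1,944.08

HOA dues: $2,121.60 per year
Windstorm insurance: $1,340.04 per year
Special assessment: $1,660.32 per year
County property tax: $3,271.26 × 2 = $6,542.52 per year
Total annual escrow = $2,121.60 + $1,340.04 + $1,660.32 + $6,542.52 = $11,664.48
Monthly = $11,664.48 / 12 = $972.04
Reserve = 2 × $972.04 = $1,944.08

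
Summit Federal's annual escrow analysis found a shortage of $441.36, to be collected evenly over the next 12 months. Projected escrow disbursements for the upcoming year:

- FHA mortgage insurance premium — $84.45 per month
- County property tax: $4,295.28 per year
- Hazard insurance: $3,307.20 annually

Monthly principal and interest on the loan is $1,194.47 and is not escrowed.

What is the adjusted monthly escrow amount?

$754.77

FHA mortgage insurance premium = $84.45 × 12 = $1,013.40 per year
County property tax = $4,295.28 per year
Hazard insurance = $3,307.20 per year
Total annual escrow = $8,615.88
Monthly = $8,615.88 ÷ 12 = $717.99
Shortage spread = $441.36 ÷ 12 = $36.78/mo
Adjusted monthly = $717.99 + $36.78 = $754.77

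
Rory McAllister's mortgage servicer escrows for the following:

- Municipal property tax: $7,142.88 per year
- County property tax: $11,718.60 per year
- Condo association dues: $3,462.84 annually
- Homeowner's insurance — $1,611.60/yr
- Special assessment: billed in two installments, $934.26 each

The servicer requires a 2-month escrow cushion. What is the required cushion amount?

Municipal property tax — $7,142.88
County property tax — $11,718.60
Condo association dues — $3,462.84
Homeowner's insurance — $1,611.60
Special assessment — $934.26 × 2 = $1,868.52
Total per year = $25,804.44
Per month = $25,804.44 / 12 = $2,150.37
Required cushion = 2 × $2,150.37 = $4,300.74

$4,300.74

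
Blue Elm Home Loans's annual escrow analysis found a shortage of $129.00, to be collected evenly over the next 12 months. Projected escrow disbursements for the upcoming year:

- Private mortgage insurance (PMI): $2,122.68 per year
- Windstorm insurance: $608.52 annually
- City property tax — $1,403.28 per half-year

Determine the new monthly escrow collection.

Private mortgage insurance (PMI): $2,122.68 annually
Windstorm insurance: $608.52 annually
City property tax: $1,403.28 × 2 = $2,806.56 annually
Annual escrow total = $5,537.76
Per month = $5,537.76 / 12 = $461.48
Monthly shortage recovery: $129.00 ÷ 12 = $10.75
Adjusted monthly = $461.48 + $10.75 = $472.23

$472.23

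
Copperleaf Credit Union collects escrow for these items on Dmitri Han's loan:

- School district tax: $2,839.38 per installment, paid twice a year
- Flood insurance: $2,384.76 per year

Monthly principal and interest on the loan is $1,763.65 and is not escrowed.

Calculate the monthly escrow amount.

School district tax — $2,839.38 × 2 = $5,678.76
Flood insurance — $2,384.76
Total annual escrow = $5,678.76 + $2,384.76 = $8,063.52
Monthly escrow = $8,063.52 ÷ 12 = $671.96

$671.96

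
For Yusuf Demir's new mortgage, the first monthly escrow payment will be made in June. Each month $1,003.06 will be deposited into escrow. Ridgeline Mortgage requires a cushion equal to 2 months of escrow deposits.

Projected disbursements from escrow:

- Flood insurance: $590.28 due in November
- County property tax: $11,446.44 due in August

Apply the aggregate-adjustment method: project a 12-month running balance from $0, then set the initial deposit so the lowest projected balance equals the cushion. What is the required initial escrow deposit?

Cushion = 2 × $1,003.06 = $2,006.12
Trial balance (start $0, +$1,003.06 each month, − disbursements):
  Jun: +$1,003.06 → $1,003.06
  Jul: +$1,003.06 → $2,006.12
  Aug: +$1,003.06 − $11,446.44 → -$8,437.26
  Sep: +$1,003.06 → -$7,434.20
  Oct: +$1,003.06 → -$6,431.14
  Nov: +$1,003.06 − $590.28 → -$6,018.36
  Dec: +$1,003.06 → -$5,015.30
  Jan: +$1,003.06 → -$4,012.24
  Feb: +$1,003.06 → -$3,009.18
  Mar: +$1,003.06 → -$2,006.12
  Apr: +$1,003.06 → -$1,003.06
  May: +$1,003.06 → $0.00
Lowest trial balance = -$8,437.26 (Aug)
Initial deposit = cushion − low point = $2,006.12 − (-$8,437.26) = $10,443.38

$10,443.38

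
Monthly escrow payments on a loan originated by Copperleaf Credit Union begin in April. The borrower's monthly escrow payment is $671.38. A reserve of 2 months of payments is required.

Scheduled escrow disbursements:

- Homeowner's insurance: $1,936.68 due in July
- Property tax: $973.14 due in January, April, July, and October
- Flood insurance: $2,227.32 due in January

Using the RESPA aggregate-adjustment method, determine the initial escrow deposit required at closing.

Cushion = 2 × $671.38 = $1,342.76
Trial balance (start $0, +$671.38 each month, − disbursements):
  Apr: +$671.38 − $973.14 → -$301.76
  May: +$671.38 → $369.62
  Jun: +$671.38 → $1,041.00
  Jul: +$671.38 − $2,909.82 → -$1,197.44
  Aug: +$671.38 → -$526.06
  Sep: +$671.38 → $145.32
  Oct: +$671.38 − $973.14 → -$156.44
  Nov: +$671.38 → $514.94
  Dec: +$671.38 → $1,186.32
  Jan: +$671.38 − $3,200.46 → -$1,342.76
  Feb: +$671.38 → -$671.38
  Mar: +$671.38 → $0.00
Lowest trial balance = -$1,342.76 (Jan)
Initial deposit = cushion − low point = $1,342.76 − (-$1,342.76) = $2,685.52

$2,685.52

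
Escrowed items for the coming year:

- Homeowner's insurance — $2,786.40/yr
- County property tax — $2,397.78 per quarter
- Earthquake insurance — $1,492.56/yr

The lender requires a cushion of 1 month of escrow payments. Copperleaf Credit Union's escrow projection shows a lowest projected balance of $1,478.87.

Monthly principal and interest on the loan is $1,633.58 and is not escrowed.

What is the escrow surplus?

$323.03

Homeowner's insurance = $2,786.40 per year
County property tax = $2,397.78 × 4 = $9,591.12 per year
Earthquake insurance = $1,492.56 per year
Annual escrow total = $2,786.40 + $9,591.12 + $1,492.56 = $13,870.08
Monthly = $13,870.08 ÷ 12 = $1,155.84
Required reserve = 1 × $1,155.84 = $1,155.84
Surplus = $1,478.87 − $1,155.84 = $323.03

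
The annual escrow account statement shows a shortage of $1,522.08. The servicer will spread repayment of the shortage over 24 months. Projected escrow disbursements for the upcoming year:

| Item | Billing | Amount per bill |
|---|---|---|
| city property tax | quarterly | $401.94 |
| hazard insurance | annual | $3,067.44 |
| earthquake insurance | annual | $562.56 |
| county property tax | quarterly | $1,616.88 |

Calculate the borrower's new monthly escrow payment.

$1,038.86

City property tax = $401.94 × 4 = $1,607.76/yr
Hazard insurance = $3,067.44/yr
Earthquake insurance = $562.56/yr
County property tax = $1,616.88 × 4 = $6,467.52/yr
Total per year = $1,607.76 + $3,067.44 + $562.56 + $6,467.52 = $11,705.28
Per month = $11,705.28 ÷ 12 = $975.44
Shortage spread = $1,522.08 ÷ 24 = $63.42/mo
New monthly escrow = $975.44 + $63.42 = $1,038.86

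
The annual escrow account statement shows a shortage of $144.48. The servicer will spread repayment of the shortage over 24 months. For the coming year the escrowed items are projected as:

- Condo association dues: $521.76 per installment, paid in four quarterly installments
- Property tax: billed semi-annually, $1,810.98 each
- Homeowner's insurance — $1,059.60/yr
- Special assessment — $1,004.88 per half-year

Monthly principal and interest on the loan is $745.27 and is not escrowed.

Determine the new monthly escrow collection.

$737.55

Condo association dues — $521.76 × 4 = $2,087.04
Property tax — $1,810.98 × 2 = $3,621.96
Homeowner's insurance — $1,059.60
Special assessment — $1,004.88 × 2 = $2,009.76
Total annual escrow = $8,778.36
Per month = $8,778.36 / 12 = $731.53
Shortage per month = $144.48 ÷ 24 = $6.02
New monthly escrow = $731.53 + $6.02 = $737.55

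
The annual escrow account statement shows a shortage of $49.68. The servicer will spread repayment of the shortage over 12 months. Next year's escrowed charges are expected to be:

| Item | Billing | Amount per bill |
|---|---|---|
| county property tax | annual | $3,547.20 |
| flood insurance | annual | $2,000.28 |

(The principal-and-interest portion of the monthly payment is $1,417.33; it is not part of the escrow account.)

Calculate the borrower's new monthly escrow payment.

County property tax = $3,547.20
Flood insurance = $2,000.28
Combined annual = $3,547.20 + $2,000.28 = $5,547.48
Base monthly escrow = $5,547.48 ÷ 12 = $462.29
Monthly shortage recovery: $49.68 / 12 = $4.14
New monthly escrow = $462.29 + $4.14 = $466.43

$466.43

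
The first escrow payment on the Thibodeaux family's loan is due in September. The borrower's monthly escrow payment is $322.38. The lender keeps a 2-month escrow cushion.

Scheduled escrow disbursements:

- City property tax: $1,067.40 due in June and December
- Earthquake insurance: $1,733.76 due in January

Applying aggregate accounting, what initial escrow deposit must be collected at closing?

$1,834.02

Cushion = 2 × $322.38 = $644.76
Trial balance (start $0, +$322.38 each month, − disbursements):
  Sep: +$322.38 → $322.38
  Oct: +$322.38 → $644.76
  Nov: +$322.38 → $967.14
  Dec: +$322.38 − $1,067.40 → $222.12
  Jan: +$322.38 − $1,733.76 → -$1,189.26
  Feb: +$322.38 → -$866.88
  Mar: +$322.38 → -$544.50
  Apr: +$322.38 → -$222.12
  May: +$322.38 → $100.26
  Jun: +$322.38 − $1,067.40 → -$644.76
  Jul: +$322.38 → -$322.38
  Aug: +$322.38 → $0.00
Lowest trial balance = -$1,189.26 (Jan)
Initial deposit = cushion − low point = $644.76 − (-$1,189.26) = $1,834.02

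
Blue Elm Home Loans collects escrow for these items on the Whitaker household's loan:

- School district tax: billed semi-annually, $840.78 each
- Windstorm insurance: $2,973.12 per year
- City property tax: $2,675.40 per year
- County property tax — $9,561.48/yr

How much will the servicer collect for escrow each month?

$1,407.63

School district tax: $840.78 × 2 = $1,681.56 annually
Windstorm insurance: $2,973.12 annually
City property tax: $2,675.40 annually
County property tax: $9,561.48 annually
Total per year = $16,891.56
Per month = $16,891.56 ÷ 12 = $1,407.63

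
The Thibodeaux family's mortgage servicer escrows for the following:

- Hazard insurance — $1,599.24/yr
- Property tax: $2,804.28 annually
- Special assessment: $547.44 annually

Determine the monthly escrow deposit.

$412.58

Hazard insurance: $1,599.24/yr
Property tax: $2,804.28/yr
Special assessment: $547.44/yr
Yearly total = $4,950.96
Base monthly escrow = $4,950.96 / 12 = $412.58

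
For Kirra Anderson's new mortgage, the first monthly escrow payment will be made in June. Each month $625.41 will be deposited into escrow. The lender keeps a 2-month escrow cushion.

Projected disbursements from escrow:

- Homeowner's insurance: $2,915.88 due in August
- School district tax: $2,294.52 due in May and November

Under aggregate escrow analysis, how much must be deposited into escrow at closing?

$2,708.76

Cushion = 2 × $625.41 = $1,250.82
Trial balance (start $0, +$625.41 each month, − disbursements):
  Jun: +$625.41 → $625.41
  Jul: +$625.41 → $1,250.82
  Aug: +$625.41 − $2,915.88 → -$1,039.65
  Sep: +$625.41 → -$414.24
  Oct: +$625.41 → $211.17
  Nov: +$625.41 − $2,294.52 → -$1,457.94
  Dec: +$625.41 → -$832.53
  Jan: +$625.41 → -$207.12
  Feb: +$625.41 → $418.29
  Mar: +$625.41 → $1,043.70
  Apr: +$625.41 → $1,669.11
  May: +$625.41 − $2,294.52 → $0.00
Lowest trial balance = -$1,457.94 (Nov)
Initial deposit = cushion − low point = $1,250.82 − (-$1,457.94) = $2,708.76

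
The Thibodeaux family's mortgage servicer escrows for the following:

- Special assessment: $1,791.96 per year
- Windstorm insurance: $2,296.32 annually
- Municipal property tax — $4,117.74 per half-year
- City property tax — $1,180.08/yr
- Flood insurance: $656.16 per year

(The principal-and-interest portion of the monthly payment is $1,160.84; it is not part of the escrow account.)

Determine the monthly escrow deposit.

$1,180.00

Special assessment — $1,791.96 per year
Windstorm insurance — $2,296.32 per year
Municipal property tax — $4,117.74 × 2 = $8,235.48 per year
City property tax — $1,180.08 per year
Flood insurance — $656.16 per year
Total per year = $14,160.00
Base monthly escrow = $14,160.00 / 12 = $1,180.00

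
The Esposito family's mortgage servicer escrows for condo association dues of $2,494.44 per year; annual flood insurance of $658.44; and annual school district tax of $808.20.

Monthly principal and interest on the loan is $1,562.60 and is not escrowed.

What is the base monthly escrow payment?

Condo association dues — $2,494.44 per year
Flood insurance — $658.44 per year
School district tax — $808.20 per year
Combined annual = $2,494.44 + $658.44 + $808.20 = $3,961.08
Monthly escrow = $3,961.08 / 12 = $330.09

$330.09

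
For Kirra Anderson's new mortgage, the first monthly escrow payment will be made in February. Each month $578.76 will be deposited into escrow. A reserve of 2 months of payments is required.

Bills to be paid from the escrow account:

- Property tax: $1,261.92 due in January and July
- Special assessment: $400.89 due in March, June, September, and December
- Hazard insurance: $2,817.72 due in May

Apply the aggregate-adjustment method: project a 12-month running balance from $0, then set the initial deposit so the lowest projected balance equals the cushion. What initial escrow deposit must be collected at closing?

$2,566.38

Cushion = 2 × $578.76 = $1,157.52
Trial balance (start $0, +$578.76 each month, − disbursements):
  Feb: +$578.76 → $578.76
  Mar: +$578.76 − $400.89 → $756.63
  Apr: +$578.76 → $1,335.39
  May: +$578.76 − $2,817.72 → -$903.57
  Jun: +$578.76 − $400.89 → -$725.70
  Jul: +$578.76 − $1,261.92 → -$1,408.86
  Aug: +$578.76 → -$830.10
  Sep: +$578.76 − $400.89 → -$652.23
  Oct: +$578.76 → -$73.47
  Nov: +$578.76 → $505.29
  Dec: +$578.76 − $400.89 → $683.16
  Jan: +$578.76 − $1,261.92 → $0.00
Lowest trial balance = -$1,408.86 (Jul)
Initial deposit = cushion − low point = $1,157.52 − (-$1,408.86) = $2,566.38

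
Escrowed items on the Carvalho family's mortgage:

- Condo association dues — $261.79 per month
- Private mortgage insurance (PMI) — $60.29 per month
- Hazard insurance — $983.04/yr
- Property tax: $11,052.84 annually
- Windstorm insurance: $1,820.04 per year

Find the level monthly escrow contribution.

Condo association dues: $261.79 × 12 = $3,141.48 annually
Private mortgage insurance (PMI): $60.29 × 12 = $723.48 annually
Hazard insurance: $983.04 annually
Property tax: $11,052.84 annually
Windstorm insurance: $1,820.04 annually
Total per year = $3,141.48 + $723.48 + $983.04 + $11,052.84 + $1,820.04 = $17,720.88
Base monthly escrow = $17,720.88 ÷ 12 = $1,476.74

$1,476.74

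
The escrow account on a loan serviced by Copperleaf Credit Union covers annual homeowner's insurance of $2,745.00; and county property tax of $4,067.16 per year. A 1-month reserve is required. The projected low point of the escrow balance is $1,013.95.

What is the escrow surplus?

$446.27

Homeowner's insurance — $2,745.00
County property tax — $4,067.16
Yearly total = $6,812.16
Per month = $6,812.16 / 12 = $567.68
Required cushion = 1 × $567.68 = $567.68
Excess over cushion: $1,013.95 − $567.68 = $446.27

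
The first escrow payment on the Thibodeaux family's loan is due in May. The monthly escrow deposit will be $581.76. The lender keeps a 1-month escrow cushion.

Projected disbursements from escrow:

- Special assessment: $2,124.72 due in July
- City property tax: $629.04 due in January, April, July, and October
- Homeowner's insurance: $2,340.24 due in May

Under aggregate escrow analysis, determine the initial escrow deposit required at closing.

Cushion = 1 × $581.76 = $581.76
Trial balance (start $0, +$581.76 each month, − disbursements):
  May: +$581.76 − $2,340.24 → -$1,758.48
  Jun: +$581.76 → -$1,176.72
  Jul: +$581.76 − $2,753.76 → -$3,348.72
  Aug: +$581.76 → -$2,766.96
  Sep: +$581.76 → -$2,185.20
  Oct: +$581.76 − $629.04 → -$2,232.48
  Nov: +$581.76 → -$1,650.72
  Dec: +$581.76 → -$1,068.96
  Jan: +$581.76 − $629.04 → -$1,116.24
  Feb: +$581.76 → -$534.48
  Mar: +$581.76 → $47.28
  Apr: +$581.76 − $629.04 → $0.00
Lowest trial balance = -$3,348.72 (Jul)
Initial deposit = cushion − low point = $581.76 − (-$3,348.72) = $3,930.48

$3,930.48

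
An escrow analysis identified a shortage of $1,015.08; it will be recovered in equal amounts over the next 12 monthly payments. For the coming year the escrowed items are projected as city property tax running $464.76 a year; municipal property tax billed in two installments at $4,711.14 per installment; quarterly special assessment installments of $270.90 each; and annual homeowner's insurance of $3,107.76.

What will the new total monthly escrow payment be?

$1,257.79

City property tax: $464.76 per year
Municipal property tax: $4,711.14 × 2 = $9,422.28 per year
Special assessment: $270.90 × 4 = $1,083.60 per year
Homeowner's insurance: $3,107.76 per year
Annual escrow total = $464.76 + $9,422.28 + $1,083.60 + $3,107.76 = $14,078.40
Monthly escrow = $14,078.40 / 12 = $1,173.20
Shortage spread = $1,015.08 / 12 = $84.59/mo
New monthly escrow = $1,173.20 + $84.59 = $1,257.79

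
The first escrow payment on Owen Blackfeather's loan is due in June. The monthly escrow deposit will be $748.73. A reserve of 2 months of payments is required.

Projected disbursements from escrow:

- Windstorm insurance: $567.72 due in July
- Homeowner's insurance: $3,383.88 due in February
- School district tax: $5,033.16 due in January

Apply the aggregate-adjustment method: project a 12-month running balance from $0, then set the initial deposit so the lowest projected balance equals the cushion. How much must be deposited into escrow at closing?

Cushion = 2 × $748.73 = $1,497.46
Trial balance (start $0, +$748.73 each month, − disbursements):
  Jun: +$748.73 → $748.73
  Jul: +$748.73 − $567.72 → $929.74
  Aug: +$748.73 → $1,678.47
  Sep: +$748.73 → $2,427.20
  Oct: +$748.73 → $3,175.93
  Nov: +$748.73 → $3,924.66
  Dec: +$748.73 → $4,673.39
  Jan: +$748.73 − $5,033.16 → $388.96
  Feb: +$748.73 − $3,383.88 → -$2,246.19
  Mar: +$748.73 → -$1,497.46
  Apr: +$748.73 → -$748.73
  May: +$748.73 → $0.00
Lowest trial balance = -$2,246.19 (Feb)
Initial deposit = cushion − low point = $1,497.46 − (-$2,246.19) = $3,743.65

$3,743.65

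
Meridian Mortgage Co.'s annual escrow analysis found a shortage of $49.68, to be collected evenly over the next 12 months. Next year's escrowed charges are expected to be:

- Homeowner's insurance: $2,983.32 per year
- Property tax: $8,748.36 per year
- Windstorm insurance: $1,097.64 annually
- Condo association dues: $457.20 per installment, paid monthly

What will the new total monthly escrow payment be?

$1,530.45

Homeowner's insurance = $2,983.32/yr
Property tax = $8,748.36/yr
Windstorm insurance = $1,097.64/yr
Condo association dues = $457.20 × 12 = $5,486.40/yr
Total annual escrow = $2,983.32 + $8,748.36 + $1,097.64 + $5,486.40 = $18,315.72
Base monthly escrow = $18,315.72 ÷ 12 = $1,526.31
Shortage per month = $49.68 ÷ 12 = $4.14
Adjusted monthly = $1,526.31 + $4.14 = $1,530.45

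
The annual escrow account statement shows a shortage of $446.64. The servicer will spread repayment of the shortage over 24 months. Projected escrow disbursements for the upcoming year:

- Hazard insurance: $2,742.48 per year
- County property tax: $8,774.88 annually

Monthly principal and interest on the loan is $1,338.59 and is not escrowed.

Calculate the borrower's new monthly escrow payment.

Hazard insurance = $2,742.48 annually
County property tax = $8,774.88 annually
Annual escrow total = $2,742.48 + $8,774.88 = $11,517.36
Per month = $11,517.36 / 12 = $959.78
Monthly shortage recovery: $446.64 ÷ 24 = $18.61
Adjusted monthly = $959.78 + $18.61 = $978.39

$978.39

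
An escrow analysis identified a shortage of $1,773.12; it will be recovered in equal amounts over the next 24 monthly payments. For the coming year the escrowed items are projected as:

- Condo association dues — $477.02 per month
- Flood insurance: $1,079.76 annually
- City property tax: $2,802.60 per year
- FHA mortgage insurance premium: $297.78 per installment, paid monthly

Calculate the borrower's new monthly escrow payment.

Condo association dues — $477.02 × 12 = $5,724.24 annually
Flood insurance — $1,079.76 annually
City property tax — $2,802.60 annually
FHA mortgage insurance premium — $297.78 × 12 = $3,573.36 annually
Total annual escrow = $5,724.24 + $1,079.76 + $2,802.60 + $3,573.36 = $13,179.96
Monthly = $13,179.96 ÷ 12 = $1,098.33
Shortage spread = $1,773.12 / 24 = $73.88/mo
New monthly escrow = $1,098.33 + $73.88 = $1,172.21

$1,172.21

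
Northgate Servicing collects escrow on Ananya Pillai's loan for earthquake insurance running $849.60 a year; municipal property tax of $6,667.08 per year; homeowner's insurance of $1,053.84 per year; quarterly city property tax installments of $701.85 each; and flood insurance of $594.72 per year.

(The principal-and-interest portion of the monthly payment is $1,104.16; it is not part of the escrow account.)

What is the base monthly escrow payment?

Earthquake insurance: $849.60 annually
Municipal property tax: $6,667.08 annually
Homeowner's insurance: $1,053.84 annually
City property tax: $701.85 × 4 = $2,807.40 annually
Flood insurance: $594.72 annually
Combined annual = $849.60 + $6,667.08 + $1,053.84 + $2,807.40 + $594.72 = $11,972.64
Monthly escrow = $11,972.64 ÷ 12 = $997.72

$997.72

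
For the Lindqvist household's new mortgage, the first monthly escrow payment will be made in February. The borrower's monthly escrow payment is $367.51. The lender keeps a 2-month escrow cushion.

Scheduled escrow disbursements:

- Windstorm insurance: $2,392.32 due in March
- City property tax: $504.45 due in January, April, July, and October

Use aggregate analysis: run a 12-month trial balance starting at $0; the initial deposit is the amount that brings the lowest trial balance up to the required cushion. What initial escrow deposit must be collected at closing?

$2,529.26

Cushion = 2 × $367.51 = $735.02
Trial balance (start $0, +$367.51 each month, − disbursements):
  Feb: +$367.51 → $367.51
  Mar: +$367.51 − $2,392.32 → -$1,657.30
  Apr: +$367.51 − $504.45 → -$1,794.24
  May: +$367.51 → -$1,426.73
  Jun: +$367.51 → -$1,059.22
  Jul: +$367.51 − $504.45 → -$1,196.16
  Aug: +$367.51 → -$828.65
  Sep: +$367.51 → -$461.14
  Oct: +$367.51 − $504.45 → -$598.08
  Nov: +$367.51 → -$230.57
  Dec: +$367.51 → $136.94
  Jan: +$367.51 − $504.45 → $0.00
Lowest trial balance = -$1,794.24 (Apr)
Initial deposit = cushion − low point = $735.02 − (-$1,794.24) = $2,529.26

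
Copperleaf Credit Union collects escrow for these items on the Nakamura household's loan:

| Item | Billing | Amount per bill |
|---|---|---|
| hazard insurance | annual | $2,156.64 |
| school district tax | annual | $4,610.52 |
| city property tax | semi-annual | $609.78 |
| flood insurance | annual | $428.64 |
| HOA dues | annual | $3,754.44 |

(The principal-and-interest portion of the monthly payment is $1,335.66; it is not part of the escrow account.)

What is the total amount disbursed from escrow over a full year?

$12,169.80

Hazard insurance: $2,156.64 per year
School district tax: $4,610.52 per year
City property tax: $609.78 × 2 = $1,219.56 per year
Flood insurance: $428.64 per year
HOA dues: $3,754.44 per year
Yearly total = $2,156.64 + $4,610.52 + $1,219.56 + $428.64 + $3,754.44 = $12,169.80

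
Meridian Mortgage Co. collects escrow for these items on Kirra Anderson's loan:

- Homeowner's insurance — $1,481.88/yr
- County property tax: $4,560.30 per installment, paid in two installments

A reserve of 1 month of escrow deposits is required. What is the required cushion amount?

$883.54

Homeowner's insurance: $1,481.88 per year
County property tax: $4,560.30 × 2 = $9,120.60 per year
Total annual escrow = $1,481.88 + $9,120.60 = $10,602.48
Per month = $10,602.48 / 12 = $883.54
Reserve = 1 × $883.54 = $883.54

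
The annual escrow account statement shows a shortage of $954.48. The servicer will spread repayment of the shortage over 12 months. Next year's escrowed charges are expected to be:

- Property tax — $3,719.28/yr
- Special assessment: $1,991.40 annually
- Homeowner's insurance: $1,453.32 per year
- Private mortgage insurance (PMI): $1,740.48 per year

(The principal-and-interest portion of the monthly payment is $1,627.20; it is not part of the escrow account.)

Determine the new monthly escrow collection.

Property tax = $3,719.28/yr
Special assessment = $1,991.40/yr
Homeowner's insurance = $1,453.32/yr
Private mortgage insurance (PMI) = $1,740.48/yr
Yearly total = $3,719.28 + $1,991.40 + $1,453.32 + $1,740.48 = $8,904.48
Per month = $8,904.48 / 12 = $742.04
Monthly shortage recovery: $954.48 ÷ 12 = $79.54
New monthly escrow = $742.04 + $79.54 = $821.58

$821.58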